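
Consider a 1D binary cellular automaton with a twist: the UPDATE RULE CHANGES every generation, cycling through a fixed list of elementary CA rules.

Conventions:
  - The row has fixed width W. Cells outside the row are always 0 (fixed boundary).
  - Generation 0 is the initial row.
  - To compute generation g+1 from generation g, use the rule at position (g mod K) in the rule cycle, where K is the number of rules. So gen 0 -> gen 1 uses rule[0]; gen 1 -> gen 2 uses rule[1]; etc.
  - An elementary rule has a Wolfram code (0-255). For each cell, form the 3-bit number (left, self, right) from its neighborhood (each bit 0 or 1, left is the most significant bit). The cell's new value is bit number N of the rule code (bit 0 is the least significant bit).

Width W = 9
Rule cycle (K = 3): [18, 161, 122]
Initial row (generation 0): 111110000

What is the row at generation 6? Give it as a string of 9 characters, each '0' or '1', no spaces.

Gen 0: 111110000
Gen 1 (rule 18): 000001000
Gen 2 (rule 161): 111100011
Gen 3 (rule 122): 100110111
Gen 4 (rule 18): 011000000
Gen 5 (rule 161): 000011111
Gen 6 (rule 122): 000110001

Answer: 000110001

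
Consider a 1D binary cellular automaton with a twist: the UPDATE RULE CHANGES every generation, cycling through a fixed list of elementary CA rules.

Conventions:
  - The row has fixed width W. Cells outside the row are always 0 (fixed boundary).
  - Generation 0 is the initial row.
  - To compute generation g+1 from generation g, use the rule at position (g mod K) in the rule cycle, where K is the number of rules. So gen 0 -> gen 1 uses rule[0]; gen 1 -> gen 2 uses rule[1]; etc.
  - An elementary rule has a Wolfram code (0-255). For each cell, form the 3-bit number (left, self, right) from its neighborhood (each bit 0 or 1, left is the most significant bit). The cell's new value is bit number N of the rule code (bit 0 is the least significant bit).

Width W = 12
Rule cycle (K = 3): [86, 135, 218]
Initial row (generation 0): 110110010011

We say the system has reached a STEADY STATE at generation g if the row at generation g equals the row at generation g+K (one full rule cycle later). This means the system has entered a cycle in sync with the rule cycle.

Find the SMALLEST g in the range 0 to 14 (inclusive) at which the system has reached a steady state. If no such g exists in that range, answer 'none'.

Gen 0: 110110010011
Gen 1 (rule 86): 010011111101
Gen 2 (rule 135): 110101111001
Gen 3 (rule 218): 110001111110
Gen 4 (rule 86): 011010000011
Gen 5 (rule 135): 100010111100
Gen 6 (rule 218): 010100111110
Gen 7 (rule 86): 110111000011
Gen 8 (rule 135): 000010011100
Gen 9 (rule 218): 000101111110
Gen 10 (rule 86): 001100000011
Gen 11 (rule 135): 110001111100
Gen 12 (rule 218): 111011111110
Gen 13 (rule 86): 001000000011
Gen 14 (rule 135): 111011111100
Gen 15 (rule 218): 111011111110
Gen 16 (rule 86): 001000000011
Gen 17 (rule 135): 111011111100

Answer: 12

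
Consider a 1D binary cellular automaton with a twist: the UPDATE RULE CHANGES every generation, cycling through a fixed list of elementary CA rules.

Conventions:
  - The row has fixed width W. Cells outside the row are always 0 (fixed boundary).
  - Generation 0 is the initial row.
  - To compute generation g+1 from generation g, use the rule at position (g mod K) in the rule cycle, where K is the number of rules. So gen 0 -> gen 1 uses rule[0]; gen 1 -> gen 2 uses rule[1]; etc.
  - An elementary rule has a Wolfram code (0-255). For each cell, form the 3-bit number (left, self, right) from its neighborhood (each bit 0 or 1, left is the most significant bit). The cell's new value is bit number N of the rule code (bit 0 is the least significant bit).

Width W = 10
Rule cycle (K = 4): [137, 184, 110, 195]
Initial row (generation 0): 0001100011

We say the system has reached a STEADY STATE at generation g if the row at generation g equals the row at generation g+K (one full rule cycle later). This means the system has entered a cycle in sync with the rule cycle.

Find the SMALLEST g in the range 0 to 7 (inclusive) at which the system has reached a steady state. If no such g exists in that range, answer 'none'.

Answer: 3

Derivation:
Gen 0: 0001100011
Gen 1 (rule 137): 1101001010
Gen 2 (rule 184): 1010100101
Gen 3 (rule 110): 1111101111
Gen 4 (rule 195): 0111100111
Gen 5 (rule 137): 0111000110
Gen 6 (rule 184): 0110100101
Gen 7 (rule 110): 1111101111
Gen 8 (rule 195): 0111100111
Gen 9 (rule 137): 0111000110
Gen 10 (rule 184): 0110100101
Gen 11 (rule 110): 1111101111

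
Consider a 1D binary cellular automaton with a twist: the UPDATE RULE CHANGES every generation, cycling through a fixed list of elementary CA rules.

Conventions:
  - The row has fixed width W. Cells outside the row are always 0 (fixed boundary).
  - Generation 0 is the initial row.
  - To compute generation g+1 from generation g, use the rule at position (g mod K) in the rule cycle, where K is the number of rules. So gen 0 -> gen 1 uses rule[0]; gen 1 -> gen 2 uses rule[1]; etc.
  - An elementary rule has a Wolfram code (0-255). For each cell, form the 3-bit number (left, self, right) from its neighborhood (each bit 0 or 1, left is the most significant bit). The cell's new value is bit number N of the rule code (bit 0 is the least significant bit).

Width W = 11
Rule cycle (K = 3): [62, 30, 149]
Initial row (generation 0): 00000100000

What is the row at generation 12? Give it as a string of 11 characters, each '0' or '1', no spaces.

Answer: 00000111101

Derivation:
Gen 0: 00000100000
Gen 1 (rule 62): 00001110000
Gen 2 (rule 30): 00011001000
Gen 3 (rule 149): 11000101111
Gen 4 (rule 62): 10101111000
Gen 5 (rule 30): 10101000100
Gen 6 (rule 149): 10101110111
Gen 7 (rule 62): 11111001100
Gen 8 (rule 30): 10000111010
Gen 9 (rule 149): 11110010011
Gen 10 (rule 62): 10001111110
Gen 11 (rule 30): 11011000001
Gen 12 (rule 149): 00000111101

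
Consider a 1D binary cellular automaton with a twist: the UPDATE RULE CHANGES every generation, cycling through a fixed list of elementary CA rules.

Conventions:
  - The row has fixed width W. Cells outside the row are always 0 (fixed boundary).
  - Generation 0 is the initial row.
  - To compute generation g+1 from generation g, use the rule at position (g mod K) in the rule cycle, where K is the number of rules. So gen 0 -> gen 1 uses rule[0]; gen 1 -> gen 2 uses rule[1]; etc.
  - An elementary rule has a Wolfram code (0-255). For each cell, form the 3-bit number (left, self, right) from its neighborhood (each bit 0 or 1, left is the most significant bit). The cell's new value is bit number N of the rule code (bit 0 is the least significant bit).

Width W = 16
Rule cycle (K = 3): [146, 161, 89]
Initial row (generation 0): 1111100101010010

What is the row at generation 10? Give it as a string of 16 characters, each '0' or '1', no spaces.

Answer: 0110110111101100

Derivation:
Gen 0: 1111100101010010
Gen 1 (rule 146): 0111011000001101
Gen 2 (rule 161): 0010100011100010
Gen 3 (rule 89): 1000011010111001
Gen 4 (rule 146): 0100100000010110
Gen 5 (rule 161): 0000001111001000
Gen 6 (rule 89): 1111101001100111
Gen 7 (rule 146): 0111000110011010
Gen 8 (rule 161): 0010010000000100
Gen 9 (rule 89): 1001001111110011
Gen 10 (rule 146): 0110110111101100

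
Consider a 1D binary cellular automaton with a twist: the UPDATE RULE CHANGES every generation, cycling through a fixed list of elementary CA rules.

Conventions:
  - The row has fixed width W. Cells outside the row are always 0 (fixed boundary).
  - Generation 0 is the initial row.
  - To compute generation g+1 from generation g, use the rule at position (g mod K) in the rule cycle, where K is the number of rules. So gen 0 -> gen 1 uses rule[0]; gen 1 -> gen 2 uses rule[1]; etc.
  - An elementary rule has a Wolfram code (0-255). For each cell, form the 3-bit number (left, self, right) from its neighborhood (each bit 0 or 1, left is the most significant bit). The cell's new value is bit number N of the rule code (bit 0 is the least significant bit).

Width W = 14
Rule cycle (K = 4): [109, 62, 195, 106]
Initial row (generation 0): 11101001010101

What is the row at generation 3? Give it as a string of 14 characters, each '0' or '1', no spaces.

Answer: 01101011011111

Derivation:
Gen 0: 11101001010101
Gen 1 (rule 109): 10111001111111
Gen 2 (rule 62): 11100111000000
Gen 3 (rule 195): 01101011011111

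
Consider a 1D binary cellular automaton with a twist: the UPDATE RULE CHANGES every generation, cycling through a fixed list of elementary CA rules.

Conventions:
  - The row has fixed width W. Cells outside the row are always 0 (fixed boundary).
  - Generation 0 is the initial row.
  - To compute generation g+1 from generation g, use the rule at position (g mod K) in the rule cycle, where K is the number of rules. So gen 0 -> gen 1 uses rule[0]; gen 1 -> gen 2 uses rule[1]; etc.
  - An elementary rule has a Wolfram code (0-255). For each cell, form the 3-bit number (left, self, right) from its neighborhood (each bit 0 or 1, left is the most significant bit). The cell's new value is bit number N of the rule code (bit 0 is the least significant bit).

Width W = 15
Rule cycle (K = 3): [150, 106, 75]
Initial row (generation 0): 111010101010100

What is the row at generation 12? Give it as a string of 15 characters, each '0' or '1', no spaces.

Answer: 110001111111100

Derivation:
Gen 0: 111010101010100
Gen 1 (rule 150): 010010101010110
Gen 2 (rule 106): 100101010101110
Gen 3 (rule 75): 001000000001010
Gen 4 (rule 150): 011100000011011
Gen 5 (rule 106): 110100000111111
Gen 6 (rule 75): 110001111100001
Gen 7 (rule 150): 001010111010011
Gen 8 (rule 106): 010101101100111
Gen 9 (rule 75): 100001101101101
Gen 10 (rule 150): 110010000000001
Gen 11 (rule 106): 110100000000010
Gen 12 (rule 75): 110001111111100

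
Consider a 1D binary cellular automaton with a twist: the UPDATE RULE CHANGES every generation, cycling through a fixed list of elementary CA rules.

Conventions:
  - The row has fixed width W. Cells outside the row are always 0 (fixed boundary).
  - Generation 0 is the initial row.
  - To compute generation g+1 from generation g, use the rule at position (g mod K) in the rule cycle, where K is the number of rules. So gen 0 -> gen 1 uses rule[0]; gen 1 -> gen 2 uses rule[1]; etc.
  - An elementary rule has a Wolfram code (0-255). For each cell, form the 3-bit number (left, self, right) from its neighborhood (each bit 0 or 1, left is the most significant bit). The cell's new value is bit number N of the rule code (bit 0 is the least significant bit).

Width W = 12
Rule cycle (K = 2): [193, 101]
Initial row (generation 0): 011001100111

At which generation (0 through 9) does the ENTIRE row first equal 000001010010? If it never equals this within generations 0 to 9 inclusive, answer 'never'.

Answer: never

Derivation:
Gen 0: 011001100111
Gen 1 (rule 193): 001000100011
Gen 2 (rule 101): 101010101001
Gen 3 (rule 193): 000000000000
Gen 4 (rule 101): 111111111111
Gen 5 (rule 193): 011111111111
Gen 6 (rule 101): 000000000001
Gen 7 (rule 193): 111111111100
Gen 8 (rule 101): 000000000101
Gen 9 (rule 193): 111111110000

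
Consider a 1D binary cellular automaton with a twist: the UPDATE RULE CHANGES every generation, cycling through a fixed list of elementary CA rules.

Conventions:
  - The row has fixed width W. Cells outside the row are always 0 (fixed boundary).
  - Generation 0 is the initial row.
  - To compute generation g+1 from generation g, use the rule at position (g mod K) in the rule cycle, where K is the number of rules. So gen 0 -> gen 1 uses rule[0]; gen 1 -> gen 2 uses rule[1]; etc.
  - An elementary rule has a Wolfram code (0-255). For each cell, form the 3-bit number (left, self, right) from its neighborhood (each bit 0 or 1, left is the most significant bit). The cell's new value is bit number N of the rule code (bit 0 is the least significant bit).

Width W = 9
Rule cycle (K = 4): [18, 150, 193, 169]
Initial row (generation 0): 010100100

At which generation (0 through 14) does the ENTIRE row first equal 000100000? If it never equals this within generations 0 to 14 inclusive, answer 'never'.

Gen 0: 010100100
Gen 1 (rule 18): 100011010
Gen 2 (rule 150): 110100011
Gen 3 (rule 193): 010001001
Gen 4 (rule 169): 000100000
Gen 5 (rule 18): 001010000
Gen 6 (rule 150): 011011000
Gen 7 (rule 193): 001001011
Gen 8 (rule 169): 100000110
Gen 9 (rule 18): 010001001
Gen 10 (rule 150): 111011111
Gen 11 (rule 193): 011001111
Gen 12 (rule 169): 010001110
Gen 13 (rule 18): 101010001
Gen 14 (rule 150): 101011011

Answer: 4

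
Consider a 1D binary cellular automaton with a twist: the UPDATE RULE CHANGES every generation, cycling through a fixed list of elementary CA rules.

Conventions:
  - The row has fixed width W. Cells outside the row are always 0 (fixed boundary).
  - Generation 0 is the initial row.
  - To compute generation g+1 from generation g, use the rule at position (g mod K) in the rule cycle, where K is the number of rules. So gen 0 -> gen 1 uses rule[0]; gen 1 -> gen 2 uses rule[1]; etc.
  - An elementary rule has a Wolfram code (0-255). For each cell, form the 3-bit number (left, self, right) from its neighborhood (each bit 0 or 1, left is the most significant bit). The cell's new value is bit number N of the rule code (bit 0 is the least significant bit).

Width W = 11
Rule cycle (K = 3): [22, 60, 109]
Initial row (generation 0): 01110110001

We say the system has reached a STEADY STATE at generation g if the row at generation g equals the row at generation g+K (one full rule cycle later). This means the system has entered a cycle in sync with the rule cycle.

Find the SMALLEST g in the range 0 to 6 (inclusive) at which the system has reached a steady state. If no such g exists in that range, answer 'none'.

Gen 0: 01110110001
Gen 1 (rule 22): 10000001011
Gen 2 (rule 60): 11000001110
Gen 3 (rule 109): 11011101010
Gen 4 (rule 22): 00000001011
Gen 5 (rule 60): 00000001110
Gen 6 (rule 109): 11111101010
Gen 7 (rule 22): 00000001011
Gen 8 (rule 60): 00000001110
Gen 9 (rule 109): 11111101010

Answer: 4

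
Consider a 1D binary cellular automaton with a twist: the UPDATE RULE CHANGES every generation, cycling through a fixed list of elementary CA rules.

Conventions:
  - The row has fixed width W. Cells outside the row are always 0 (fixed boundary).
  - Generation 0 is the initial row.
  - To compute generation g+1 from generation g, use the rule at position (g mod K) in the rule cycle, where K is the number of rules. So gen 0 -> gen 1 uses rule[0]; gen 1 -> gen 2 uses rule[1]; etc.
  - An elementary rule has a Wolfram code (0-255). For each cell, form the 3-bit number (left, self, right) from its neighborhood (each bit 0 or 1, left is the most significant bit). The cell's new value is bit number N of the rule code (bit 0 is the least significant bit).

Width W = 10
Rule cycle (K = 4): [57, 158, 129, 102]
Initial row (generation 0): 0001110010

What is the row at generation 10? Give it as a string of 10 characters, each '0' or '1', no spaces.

Gen 0: 0001110010
Gen 1 (rule 57): 1101001001
Gen 2 (rule 158): 1001111111
Gen 3 (rule 129): 0000111110
Gen 4 (rule 102): 0001000010
Gen 5 (rule 57): 1100111001
Gen 6 (rule 158): 1011110111
Gen 7 (rule 129): 0001100010
Gen 8 (rule 102): 0010100110
Gen 9 (rule 57): 1001010101
Gen 10 (rule 158): 1111010101

Answer: 1111010101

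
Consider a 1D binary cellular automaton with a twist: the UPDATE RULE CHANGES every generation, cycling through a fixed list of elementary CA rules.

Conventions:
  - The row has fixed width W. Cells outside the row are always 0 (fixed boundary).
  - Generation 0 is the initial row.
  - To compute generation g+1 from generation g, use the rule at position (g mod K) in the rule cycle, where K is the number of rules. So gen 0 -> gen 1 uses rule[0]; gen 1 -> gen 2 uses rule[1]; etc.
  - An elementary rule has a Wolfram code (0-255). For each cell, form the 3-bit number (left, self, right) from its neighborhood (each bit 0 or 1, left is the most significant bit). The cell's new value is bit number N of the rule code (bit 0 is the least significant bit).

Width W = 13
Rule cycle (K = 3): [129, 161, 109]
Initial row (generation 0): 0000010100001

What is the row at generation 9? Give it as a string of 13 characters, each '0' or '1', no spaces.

Answer: 1001000001001

Derivation:
Gen 0: 0000010100001
Gen 1 (rule 129): 1111000001100
Gen 2 (rule 161): 0110011100001
Gen 3 (rule 109): 0110010101101
Gen 4 (rule 129): 0000000000000
Gen 5 (rule 161): 1111111111111
Gen 6 (rule 109): 1000000000001
Gen 7 (rule 129): 0011111111100
Gen 8 (rule 161): 1001111111001
Gen 9 (rule 109): 1001000001001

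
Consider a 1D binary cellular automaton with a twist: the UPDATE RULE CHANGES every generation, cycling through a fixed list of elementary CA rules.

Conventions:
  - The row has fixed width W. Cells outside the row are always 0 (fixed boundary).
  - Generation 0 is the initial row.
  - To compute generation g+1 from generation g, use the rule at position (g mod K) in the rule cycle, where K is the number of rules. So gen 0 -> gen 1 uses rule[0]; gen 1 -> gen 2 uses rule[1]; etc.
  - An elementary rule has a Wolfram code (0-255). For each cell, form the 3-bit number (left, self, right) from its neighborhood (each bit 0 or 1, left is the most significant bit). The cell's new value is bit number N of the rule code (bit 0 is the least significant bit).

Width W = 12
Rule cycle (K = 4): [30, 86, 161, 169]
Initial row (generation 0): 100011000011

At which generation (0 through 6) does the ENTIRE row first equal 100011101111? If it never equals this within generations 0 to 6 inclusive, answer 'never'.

Answer: 5

Derivation:
Gen 0: 100011000011
Gen 1 (rule 30): 110110100110
Gen 2 (rule 86): 010010111011
Gen 3 (rule 161): 000001010100
Gen 4 (rule 169): 111100101001
Gen 5 (rule 30): 100011101111
Gen 6 (rule 86): 110100100001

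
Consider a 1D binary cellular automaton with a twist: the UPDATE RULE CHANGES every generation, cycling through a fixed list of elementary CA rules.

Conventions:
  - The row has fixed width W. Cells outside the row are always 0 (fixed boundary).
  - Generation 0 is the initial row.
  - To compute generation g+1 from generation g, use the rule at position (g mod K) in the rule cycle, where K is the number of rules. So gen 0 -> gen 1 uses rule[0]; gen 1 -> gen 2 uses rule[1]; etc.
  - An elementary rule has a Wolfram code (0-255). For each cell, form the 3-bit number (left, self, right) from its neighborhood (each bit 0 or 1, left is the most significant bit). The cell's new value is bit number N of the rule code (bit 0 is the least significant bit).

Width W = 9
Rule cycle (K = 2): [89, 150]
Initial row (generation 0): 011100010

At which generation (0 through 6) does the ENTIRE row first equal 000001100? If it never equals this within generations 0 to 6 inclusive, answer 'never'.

Answer: 5

Derivation:
Gen 0: 011100010
Gen 1 (rule 89): 010111001
Gen 2 (rule 150): 110010111
Gen 3 (rule 89): 111000101
Gen 4 (rule 150): 010101101
Gen 5 (rule 89): 000001100
Gen 6 (rule 150): 000010010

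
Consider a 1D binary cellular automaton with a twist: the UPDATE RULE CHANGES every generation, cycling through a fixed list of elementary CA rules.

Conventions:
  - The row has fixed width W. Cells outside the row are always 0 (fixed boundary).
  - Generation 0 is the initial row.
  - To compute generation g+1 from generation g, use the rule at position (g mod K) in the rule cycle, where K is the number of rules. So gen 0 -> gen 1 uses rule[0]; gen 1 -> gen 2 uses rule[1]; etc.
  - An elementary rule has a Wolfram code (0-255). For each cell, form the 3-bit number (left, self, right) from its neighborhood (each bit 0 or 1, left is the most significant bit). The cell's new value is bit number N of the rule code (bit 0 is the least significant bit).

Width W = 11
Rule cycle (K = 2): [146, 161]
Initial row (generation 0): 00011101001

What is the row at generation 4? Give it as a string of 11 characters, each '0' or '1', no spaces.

Gen 0: 00011101001
Gen 1 (rule 146): 00101000110
Gen 2 (rule 161): 10010010000
Gen 3 (rule 146): 01101101000
Gen 4 (rule 161): 00010010011

Answer: 00010010011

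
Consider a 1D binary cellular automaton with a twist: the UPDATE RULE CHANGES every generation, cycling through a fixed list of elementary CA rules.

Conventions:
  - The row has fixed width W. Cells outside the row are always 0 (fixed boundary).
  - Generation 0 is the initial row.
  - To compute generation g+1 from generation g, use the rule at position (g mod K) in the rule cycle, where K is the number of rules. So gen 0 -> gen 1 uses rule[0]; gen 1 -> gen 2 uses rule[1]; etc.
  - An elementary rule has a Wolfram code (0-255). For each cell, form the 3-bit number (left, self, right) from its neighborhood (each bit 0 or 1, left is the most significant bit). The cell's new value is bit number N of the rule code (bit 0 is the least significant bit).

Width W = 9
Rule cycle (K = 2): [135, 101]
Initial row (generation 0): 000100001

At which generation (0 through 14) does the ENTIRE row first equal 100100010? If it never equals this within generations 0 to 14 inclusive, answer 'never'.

Gen 0: 000100001
Gen 1 (rule 135): 111101111
Gen 2 (rule 101): 000110001
Gen 3 (rule 135): 111000111
Gen 4 (rule 101): 001010001
Gen 5 (rule 135): 111010111
Gen 6 (rule 101): 001111001
Gen 7 (rule 135): 110110011
Gen 8 (rule 101): 011010001
Gen 9 (rule 135): 100010111
Gen 10 (rule 101): 101011001
Gen 11 (rule 135): 101000011
Gen 12 (rule 101): 111011001
Gen 13 (rule 135): 010000011
Gen 14 (rule 101): 010111001

Answer: never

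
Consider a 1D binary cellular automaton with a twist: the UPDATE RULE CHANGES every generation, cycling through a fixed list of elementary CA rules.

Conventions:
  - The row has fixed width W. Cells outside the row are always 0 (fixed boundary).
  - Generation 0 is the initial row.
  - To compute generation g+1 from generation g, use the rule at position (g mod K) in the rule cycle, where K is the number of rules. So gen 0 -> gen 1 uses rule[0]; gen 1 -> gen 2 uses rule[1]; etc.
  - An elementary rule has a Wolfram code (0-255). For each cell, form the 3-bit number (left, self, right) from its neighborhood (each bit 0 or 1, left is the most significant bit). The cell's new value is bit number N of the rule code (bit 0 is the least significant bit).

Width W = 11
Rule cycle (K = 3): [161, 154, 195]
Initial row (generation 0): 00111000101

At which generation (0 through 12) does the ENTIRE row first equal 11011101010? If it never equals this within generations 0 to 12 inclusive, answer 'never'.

Gen 0: 00111000101
Gen 1 (rule 161): 10010010010
Gen 2 (rule 154): 01101101101
Gen 3 (rule 195): 10100100100
Gen 4 (rule 161): 01000000001
Gen 5 (rule 154): 10100000010
Gen 6 (rule 195): 00001111100
Gen 7 (rule 161): 11100111001
Gen 8 (rule 154): 11011110110
Gen 9 (rule 195): 01001110010
Gen 10 (rule 161): 00000100000
Gen 11 (rule 154): 00001010000
Gen 12 (rule 195): 11110000111

Answer: never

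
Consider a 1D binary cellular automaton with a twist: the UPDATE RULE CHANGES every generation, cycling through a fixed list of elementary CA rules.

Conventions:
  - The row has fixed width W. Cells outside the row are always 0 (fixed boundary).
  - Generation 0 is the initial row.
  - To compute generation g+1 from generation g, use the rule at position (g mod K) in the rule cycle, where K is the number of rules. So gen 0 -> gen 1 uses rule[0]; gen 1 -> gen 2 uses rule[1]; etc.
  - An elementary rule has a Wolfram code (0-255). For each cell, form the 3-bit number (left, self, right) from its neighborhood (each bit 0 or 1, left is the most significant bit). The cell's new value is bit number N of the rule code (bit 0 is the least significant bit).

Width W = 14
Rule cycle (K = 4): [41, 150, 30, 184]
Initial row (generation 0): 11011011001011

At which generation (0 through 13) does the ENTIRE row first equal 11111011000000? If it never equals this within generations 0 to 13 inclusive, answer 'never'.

Answer: 6

Derivation:
Gen 0: 11011011001011
Gen 1 (rule 41): 10110110000110
Gen 2 (rule 150): 10000001001001
Gen 3 (rule 30): 11000011111111
Gen 4 (rule 184): 10100011111110
Gen 5 (rule 41): 01001010000000
Gen 6 (rule 150): 11111011000000
Gen 7 (rule 30): 10000010100000
Gen 8 (rule 184): 01000001010000
Gen 9 (rule 41): 00011100100111
Gen 10 (rule 150): 00101011111010
Gen 11 (rule 30): 01101010000011
Gen 12 (rule 184): 01010101000010
Gen 13 (rule 41): 00101010011000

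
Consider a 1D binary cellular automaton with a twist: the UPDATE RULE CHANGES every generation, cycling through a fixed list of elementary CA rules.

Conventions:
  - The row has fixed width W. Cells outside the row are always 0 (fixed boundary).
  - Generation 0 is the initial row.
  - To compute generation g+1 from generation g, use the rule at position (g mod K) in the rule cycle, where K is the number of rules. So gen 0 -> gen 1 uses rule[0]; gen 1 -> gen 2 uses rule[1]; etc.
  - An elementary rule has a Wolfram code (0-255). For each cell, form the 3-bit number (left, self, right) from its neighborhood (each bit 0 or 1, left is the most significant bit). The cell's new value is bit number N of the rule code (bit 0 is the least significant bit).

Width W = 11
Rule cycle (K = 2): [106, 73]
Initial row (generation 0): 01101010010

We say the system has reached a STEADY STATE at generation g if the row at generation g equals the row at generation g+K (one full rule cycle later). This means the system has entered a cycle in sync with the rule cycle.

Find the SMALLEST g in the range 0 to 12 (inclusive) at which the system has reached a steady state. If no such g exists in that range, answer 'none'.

Gen 0: 01101010010
Gen 1 (rule 106): 11110100100
Gen 2 (rule 73): 10010000001
Gen 3 (rule 106): 00100000010
Gen 4 (rule 73): 10001111000
Gen 5 (rule 106): 00011001000
Gen 6 (rule 73): 11011000011
Gen 7 (rule 106): 11111000111
Gen 8 (rule 73): 10001010101
Gen 9 (rule 106): 00010101010
Gen 10 (rule 73): 11000000000
Gen 11 (rule 106): 11000000000
Gen 12 (rule 73): 11011111111
Gen 13 (rule 106): 11110000001
Gen 14 (rule 73): 10010111100

Answer: none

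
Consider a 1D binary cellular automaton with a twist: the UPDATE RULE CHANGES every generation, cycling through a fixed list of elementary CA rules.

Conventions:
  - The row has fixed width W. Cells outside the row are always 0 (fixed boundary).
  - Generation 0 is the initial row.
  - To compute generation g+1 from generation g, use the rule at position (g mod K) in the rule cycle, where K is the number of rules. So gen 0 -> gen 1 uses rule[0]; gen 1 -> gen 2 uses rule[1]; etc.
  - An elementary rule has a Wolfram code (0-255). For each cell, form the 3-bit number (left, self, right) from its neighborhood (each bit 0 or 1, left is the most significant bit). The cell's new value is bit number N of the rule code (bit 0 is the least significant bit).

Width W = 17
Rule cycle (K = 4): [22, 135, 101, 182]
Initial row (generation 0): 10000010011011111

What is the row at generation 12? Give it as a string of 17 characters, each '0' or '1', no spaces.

Answer: 01101010011111100

Derivation:
Gen 0: 10000010011011111
Gen 1 (rule 22): 11000111100000000
Gen 2 (rule 135): 00011011001111111
Gen 3 (rule 101): 11001101000000001
Gen 4 (rule 182): 00110011100000011
Gen 5 (rule 22): 01001100010000100
Gen 6 (rule 135): 11010001110111101
Gen 7 (rule 101): 01110100011000111
Gen 8 (rule 182): 10101110100101010
Gen 9 (rule 22): 10100000111101011
Gen 10 (rule 135): 10101111011001000
Gen 11 (rule 101): 11110001101001011
Gen 12 (rule 182): 01101010011111100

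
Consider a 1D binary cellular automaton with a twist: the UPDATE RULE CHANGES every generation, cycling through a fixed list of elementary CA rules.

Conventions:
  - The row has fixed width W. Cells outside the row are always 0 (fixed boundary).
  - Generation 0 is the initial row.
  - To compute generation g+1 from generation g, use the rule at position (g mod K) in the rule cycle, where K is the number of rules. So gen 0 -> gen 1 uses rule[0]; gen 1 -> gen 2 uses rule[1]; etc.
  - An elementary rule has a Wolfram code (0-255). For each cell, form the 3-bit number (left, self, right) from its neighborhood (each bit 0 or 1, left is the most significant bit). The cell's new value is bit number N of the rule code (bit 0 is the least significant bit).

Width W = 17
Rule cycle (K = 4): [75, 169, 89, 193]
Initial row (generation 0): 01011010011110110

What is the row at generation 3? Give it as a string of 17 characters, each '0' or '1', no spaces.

Answer: 11001000011101111

Derivation:
Gen 0: 01011010011110110
Gen 1 (rule 75): 10011000110010110
Gen 2 (rule 169): 00010010100001100
Gen 3 (rule 89): 11001000011101111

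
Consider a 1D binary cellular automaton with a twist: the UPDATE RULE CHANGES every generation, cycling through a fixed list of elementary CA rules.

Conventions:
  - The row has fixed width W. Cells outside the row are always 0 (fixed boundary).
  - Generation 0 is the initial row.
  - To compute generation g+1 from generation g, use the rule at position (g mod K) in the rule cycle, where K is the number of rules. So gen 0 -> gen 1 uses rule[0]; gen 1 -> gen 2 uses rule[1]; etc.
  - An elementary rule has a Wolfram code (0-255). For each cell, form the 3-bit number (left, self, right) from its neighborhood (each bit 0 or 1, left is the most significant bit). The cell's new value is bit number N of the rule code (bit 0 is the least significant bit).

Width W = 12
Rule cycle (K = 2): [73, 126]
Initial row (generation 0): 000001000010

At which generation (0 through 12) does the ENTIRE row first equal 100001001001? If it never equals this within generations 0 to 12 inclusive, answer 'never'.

Gen 0: 000001000010
Gen 1 (rule 73): 111100011000
Gen 2 (rule 126): 100110111100
Gen 3 (rule 73): 000110100101
Gen 4 (rule 126): 001111111111
Gen 5 (rule 73): 101000000001
Gen 6 (rule 126): 111100000011
Gen 7 (rule 73): 100101111011
Gen 8 (rule 126): 111111001111
Gen 9 (rule 73): 100001001001
Gen 10 (rule 126): 110011111111
Gen 11 (rule 73): 110010000001
Gen 12 (rule 126): 111111000011

Answer: 9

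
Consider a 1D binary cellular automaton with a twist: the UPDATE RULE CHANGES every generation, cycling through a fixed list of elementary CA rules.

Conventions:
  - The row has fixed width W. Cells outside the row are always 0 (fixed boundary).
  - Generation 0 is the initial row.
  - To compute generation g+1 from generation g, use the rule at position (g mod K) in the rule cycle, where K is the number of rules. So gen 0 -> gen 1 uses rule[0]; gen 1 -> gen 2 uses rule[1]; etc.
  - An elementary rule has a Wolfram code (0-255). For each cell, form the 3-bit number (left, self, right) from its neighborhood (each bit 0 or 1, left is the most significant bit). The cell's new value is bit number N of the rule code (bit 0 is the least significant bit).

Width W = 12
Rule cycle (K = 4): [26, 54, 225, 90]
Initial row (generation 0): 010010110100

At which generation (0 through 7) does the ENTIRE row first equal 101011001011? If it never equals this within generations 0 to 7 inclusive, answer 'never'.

Answer: 4

Derivation:
Gen 0: 010010110100
Gen 1 (rule 26): 101100100010
Gen 2 (rule 54): 110011110111
Gen 3 (rule 225): 010001111011
Gen 4 (rule 90): 101011001011
Gen 5 (rule 26): 000010110010
Gen 6 (rule 54): 000111001111
Gen 7 (rule 225): 110011000111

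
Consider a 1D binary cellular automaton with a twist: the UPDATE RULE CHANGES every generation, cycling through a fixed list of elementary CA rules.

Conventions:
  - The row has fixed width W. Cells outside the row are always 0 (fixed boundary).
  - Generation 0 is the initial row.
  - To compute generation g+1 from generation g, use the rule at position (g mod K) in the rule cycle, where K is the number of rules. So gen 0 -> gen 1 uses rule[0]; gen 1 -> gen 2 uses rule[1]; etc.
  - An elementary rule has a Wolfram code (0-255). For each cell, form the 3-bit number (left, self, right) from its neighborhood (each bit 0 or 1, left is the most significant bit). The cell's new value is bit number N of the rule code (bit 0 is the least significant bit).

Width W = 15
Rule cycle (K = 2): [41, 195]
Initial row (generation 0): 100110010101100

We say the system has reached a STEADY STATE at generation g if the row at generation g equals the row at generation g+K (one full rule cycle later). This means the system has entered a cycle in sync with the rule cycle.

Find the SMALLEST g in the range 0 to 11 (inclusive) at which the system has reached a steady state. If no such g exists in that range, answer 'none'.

Gen 0: 100110010101100
Gen 1 (rule 41): 000100001011001
Gen 2 (rule 195): 111001110001010
Gen 3 (rule 41): 100001000100100
Gen 4 (rule 195): 001110011001001
Gen 5 (rule 41): 101000010000000
Gen 6 (rule 195): 000011100111111
Gen 7 (rule 41): 111010000100000
Gen 8 (rule 195): 011000111001111
Gen 9 (rule 41): 010010100001000
Gen 10 (rule 195): 100100001110011
Gen 11 (rule 41): 000001101000010
Gen 12 (rule 195): 111110100011100
Gen 13 (rule 41): 100001001010001

Answer: none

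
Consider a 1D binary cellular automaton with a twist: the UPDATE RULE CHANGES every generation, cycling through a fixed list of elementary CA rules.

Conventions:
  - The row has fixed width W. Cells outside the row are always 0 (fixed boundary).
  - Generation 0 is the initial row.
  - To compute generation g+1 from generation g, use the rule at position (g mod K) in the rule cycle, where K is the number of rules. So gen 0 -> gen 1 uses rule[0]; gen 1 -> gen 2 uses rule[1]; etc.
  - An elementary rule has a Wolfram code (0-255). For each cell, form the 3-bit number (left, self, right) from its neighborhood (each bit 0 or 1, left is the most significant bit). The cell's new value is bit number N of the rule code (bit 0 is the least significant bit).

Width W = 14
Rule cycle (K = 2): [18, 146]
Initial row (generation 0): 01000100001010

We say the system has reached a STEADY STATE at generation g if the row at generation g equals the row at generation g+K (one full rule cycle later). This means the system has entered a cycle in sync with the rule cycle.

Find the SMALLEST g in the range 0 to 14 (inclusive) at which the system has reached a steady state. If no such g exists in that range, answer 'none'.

Gen 0: 01000100001010
Gen 1 (rule 18): 10101010010001
Gen 2 (rule 146): 00000001101010
Gen 3 (rule 18): 00000010000001
Gen 4 (rule 146): 00000101000010
Gen 5 (rule 18): 00001000100101
Gen 6 (rule 146): 00010101011000
Gen 7 (rule 18): 00100000000100
Gen 8 (rule 146): 01010000001010
Gen 9 (rule 18): 10001000010001
Gen 10 (rule 146): 01010100101010
Gen 11 (rule 18): 10000011000001
Gen 12 (rule 146): 01000100100010
Gen 13 (rule 18): 10101011010101
Gen 14 (rule 146): 00000000000000
Gen 15 (rule 18): 00000000000000
Gen 16 (rule 146): 00000000000000

Answer: 14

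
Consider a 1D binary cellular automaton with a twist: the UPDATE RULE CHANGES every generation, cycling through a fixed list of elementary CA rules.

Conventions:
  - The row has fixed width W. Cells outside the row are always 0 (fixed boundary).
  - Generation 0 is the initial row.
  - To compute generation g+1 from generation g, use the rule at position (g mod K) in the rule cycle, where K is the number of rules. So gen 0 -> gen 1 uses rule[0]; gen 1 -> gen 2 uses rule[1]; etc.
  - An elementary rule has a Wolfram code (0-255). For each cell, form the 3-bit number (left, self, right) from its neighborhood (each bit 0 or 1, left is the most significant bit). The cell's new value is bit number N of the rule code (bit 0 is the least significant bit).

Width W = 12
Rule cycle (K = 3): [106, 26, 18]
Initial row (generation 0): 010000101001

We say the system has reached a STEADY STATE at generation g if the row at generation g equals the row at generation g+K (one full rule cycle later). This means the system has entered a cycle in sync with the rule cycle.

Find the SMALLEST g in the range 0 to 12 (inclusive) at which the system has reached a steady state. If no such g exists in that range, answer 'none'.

Answer: none

Derivation:
Gen 0: 010000101001
Gen 1 (rule 106): 100001010010
Gen 2 (rule 26): 010010001101
Gen 3 (rule 18): 101101010000
Gen 4 (rule 106): 011110100000
Gen 5 (rule 26): 110000010000
Gen 6 (rule 18): 001000101000
Gen 7 (rule 106): 010001010000
Gen 8 (rule 26): 101010001000
Gen 9 (rule 18): 000001010100
Gen 10 (rule 106): 000010101000
Gen 11 (rule 26): 000100000100
Gen 12 (rule 18): 001010001010
Gen 13 (rule 106): 010100010100
Gen 14 (rule 26): 100010100010
Gen 15 (rule 18): 010100010101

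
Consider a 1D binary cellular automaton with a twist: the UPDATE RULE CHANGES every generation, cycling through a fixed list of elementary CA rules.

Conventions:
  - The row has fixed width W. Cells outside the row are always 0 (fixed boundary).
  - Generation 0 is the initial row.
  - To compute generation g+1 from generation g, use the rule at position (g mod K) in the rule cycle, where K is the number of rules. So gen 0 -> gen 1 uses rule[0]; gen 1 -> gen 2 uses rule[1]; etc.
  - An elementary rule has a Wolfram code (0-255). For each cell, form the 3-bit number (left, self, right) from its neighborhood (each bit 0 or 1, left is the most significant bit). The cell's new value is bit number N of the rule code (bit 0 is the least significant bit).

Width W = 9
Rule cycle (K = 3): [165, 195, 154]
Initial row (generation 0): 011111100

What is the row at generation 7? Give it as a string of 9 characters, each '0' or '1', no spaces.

Answer: 001101101

Derivation:
Gen 0: 011111100
Gen 1 (rule 165): 001111001
Gen 2 (rule 195): 110111010
Gen 3 (rule 154): 100110001
Gen 4 (rule 165): 100000101
Gen 5 (rule 195): 001111000
Gen 6 (rule 154): 011110100
Gen 7 (rule 165): 001101101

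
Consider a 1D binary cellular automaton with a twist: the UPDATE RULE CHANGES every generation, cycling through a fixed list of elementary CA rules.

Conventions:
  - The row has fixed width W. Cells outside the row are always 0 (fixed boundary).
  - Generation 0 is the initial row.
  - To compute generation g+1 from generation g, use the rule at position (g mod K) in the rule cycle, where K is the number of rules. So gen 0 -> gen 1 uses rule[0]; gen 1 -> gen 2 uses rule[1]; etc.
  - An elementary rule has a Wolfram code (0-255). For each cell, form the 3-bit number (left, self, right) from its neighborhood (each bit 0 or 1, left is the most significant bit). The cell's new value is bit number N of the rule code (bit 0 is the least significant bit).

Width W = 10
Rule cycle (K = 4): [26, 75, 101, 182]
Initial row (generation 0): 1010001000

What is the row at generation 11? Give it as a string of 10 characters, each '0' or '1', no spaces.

Answer: 0111100001

Derivation:
Gen 0: 1010001000
Gen 1 (rule 26): 0001010100
Gen 2 (rule 75): 1110000001
Gen 3 (rule 101): 0010111101
Gen 4 (rule 182): 0111011011
Gen 5 (rule 26): 1100010010
Gen 6 (rule 75): 1101100100
Gen 7 (rule 101): 0110100101
Gen 8 (rule 182): 1001111111
Gen 9 (rule 26): 0111000000
Gen 10 (rule 75): 1101011111
Gen 11 (rule 101): 0111100001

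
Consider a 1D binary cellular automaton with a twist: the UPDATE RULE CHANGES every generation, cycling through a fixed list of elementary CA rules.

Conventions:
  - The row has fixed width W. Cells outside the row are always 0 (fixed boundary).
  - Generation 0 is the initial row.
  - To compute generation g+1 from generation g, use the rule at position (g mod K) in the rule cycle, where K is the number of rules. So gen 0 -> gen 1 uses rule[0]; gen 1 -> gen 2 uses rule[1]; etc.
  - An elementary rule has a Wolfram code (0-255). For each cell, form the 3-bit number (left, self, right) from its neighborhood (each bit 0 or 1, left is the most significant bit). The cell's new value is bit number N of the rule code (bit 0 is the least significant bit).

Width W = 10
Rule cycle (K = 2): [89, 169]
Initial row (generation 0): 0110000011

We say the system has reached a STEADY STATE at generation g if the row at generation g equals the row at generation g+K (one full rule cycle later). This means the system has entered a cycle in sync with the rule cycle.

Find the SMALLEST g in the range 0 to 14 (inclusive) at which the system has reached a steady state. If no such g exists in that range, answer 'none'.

Answer: 7

Derivation:
Gen 0: 0110000011
Gen 1 (rule 89): 0111111011
Gen 2 (rule 169): 0111110110
Gen 3 (rule 89): 0100010111
Gen 4 (rule 169): 0001001110
Gen 5 (rule 89): 1100101011
Gen 6 (rule 169): 1000010110
Gen 7 (rule 89): 0111000111
Gen 8 (rule 169): 0110010110
Gen 9 (rule 89): 0111000111
Gen 10 (rule 169): 0110010110
Gen 11 (rule 89): 0111000111
Gen 12 (rule 169): 0110010110
Gen 13 (rule 89): 0111000111
Gen 14 (rule 169): 0110010110
Gen 15 (rule 89): 0111000111
Gen 16 (rule 169): 0110010110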